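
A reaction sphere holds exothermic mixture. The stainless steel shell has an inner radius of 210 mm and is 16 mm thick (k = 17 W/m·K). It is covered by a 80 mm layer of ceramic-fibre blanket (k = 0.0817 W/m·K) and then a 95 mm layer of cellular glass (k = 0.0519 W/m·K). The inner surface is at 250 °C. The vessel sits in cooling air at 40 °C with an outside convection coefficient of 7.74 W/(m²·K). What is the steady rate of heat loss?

For a spherical shell R = (1/r₁ − 1/r₂)/(4πk); film R = 1/(h·4πr²). In series:
R_stainless steel shell = (1/0.21 − 1/0.226)/(4π×17) = 0.001578 K/W
R_ceramic-fibre blanket = (1/0.226 − 1/0.306)/(4π×0.0817) = 1.127 K/W
R_cellular glass = (1/0.306 − 1/0.401)/(4π×0.0519) = 1.187 K/W
R_outer film = 1/(h·4πr_o²) = 1/(7.74×4π×0.401²) = 0.06394 K/W
R_total = 2.379 K/W
Q = ΔT/R_total = 210/2.379

Q ≈ 88.3 W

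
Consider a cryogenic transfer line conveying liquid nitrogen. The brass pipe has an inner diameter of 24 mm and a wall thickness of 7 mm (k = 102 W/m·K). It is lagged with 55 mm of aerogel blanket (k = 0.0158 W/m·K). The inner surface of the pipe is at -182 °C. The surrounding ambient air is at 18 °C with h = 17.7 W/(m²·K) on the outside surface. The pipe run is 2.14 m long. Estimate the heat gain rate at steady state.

Cylindrical conduction, so R = ln(r₂/r₁)/(2πkL) per layer, in series:
R_brass pipe wall = ln(19/12)/(2π×102×2.14) = 3.351×10^-4 K/W
R_aerogel blanket = ln(74/19)/(2π×0.0158×2.14) = 6.4 K/W
R_outer film = 1/(h_o·2πr_oL) = 1/(17.7×2π×0.074×2.14) = 0.05678 K/W
R_total = 6.457 K/W
Q = ΔT/R_total = 200/6.457

Q ≈ 31 W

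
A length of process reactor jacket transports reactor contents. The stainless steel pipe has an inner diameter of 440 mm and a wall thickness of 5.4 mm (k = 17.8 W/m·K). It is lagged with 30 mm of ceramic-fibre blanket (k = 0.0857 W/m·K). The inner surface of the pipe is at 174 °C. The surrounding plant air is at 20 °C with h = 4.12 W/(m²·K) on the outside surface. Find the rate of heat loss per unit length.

q′ ≈ 402 W/m

For a radial system each layer contributes R = ln(r_out/r_in)/(2πkL); films add R = 1/(hA).
R_stainless steel pipe wall = ln(225.4/220)/(2π×17.8×1) = 2.168×10^-4 K/W
R_ceramic-fibre blanket = ln(255.4/225.4)/(2π×0.0857×1) = 0.2321 K/W
R_outer film = 1/(h_o·2πr_oL) = 1/(4.12×2π×0.2554×1) = 0.1513 K/W
R_total = 0.3835 K/W
Q = ΔT/R_total = 154/0.3835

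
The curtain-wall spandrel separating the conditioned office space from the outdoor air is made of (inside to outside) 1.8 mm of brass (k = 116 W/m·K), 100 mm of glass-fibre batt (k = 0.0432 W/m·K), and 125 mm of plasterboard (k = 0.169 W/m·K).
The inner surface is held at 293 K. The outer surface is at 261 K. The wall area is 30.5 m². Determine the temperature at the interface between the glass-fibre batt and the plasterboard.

T ≈ 269 K

Using the resistance-network approach (series):
R_brass = L/(kA) = 0.0018/(116×30.5) = 5.088×10^-7 K/W
R_glass-fibre batt = L/(kA) = 0.1/(0.0432×30.5) = 0.0759 K/W
R_plasterboard = L/(kA) = 0.125/(0.169×30.5) = 0.02425 K/W
R_total = 0.1001 K/W;  Q = ΔT/R_total = 32/0.1001 = 319.5 W
T_interface = T_inner − Q·ΣR(inner→interface) = 293 − 320×0.0759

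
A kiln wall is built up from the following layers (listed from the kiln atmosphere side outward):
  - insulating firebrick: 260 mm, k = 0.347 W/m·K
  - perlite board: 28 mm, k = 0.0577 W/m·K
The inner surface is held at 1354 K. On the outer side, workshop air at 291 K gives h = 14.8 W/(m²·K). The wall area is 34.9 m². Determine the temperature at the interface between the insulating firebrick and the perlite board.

Series thermal resistances:
R_insulating firebrick = L/(kA) = 0.26/(0.347×34.9) = 0.02147 K/W
R_perlite board = L/(kA) = 0.028/(0.0577×34.9) = 0.0139 K/W
R_outer film = 1/(h_o·A) = 1/(14.8×34.9) = 0.001936 K/W
R_total = 0.03731 K/W;  Q = ΔT/R_total = 1063/0.03731 = 28490 W
T_interface = T_inner − Q·ΣR(inner→interface) = 1354 − 28500×0.02147

T ≈ 742 K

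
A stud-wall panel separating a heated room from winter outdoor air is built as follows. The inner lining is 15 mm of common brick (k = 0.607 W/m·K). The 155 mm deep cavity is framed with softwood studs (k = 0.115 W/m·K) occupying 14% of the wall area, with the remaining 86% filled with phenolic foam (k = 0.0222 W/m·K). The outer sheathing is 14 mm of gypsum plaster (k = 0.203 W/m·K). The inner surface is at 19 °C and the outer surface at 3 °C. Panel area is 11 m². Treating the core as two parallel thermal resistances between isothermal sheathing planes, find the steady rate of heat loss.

Sheathing layers in series; stud and cavity paths in parallel between them.
R_inner = 0.015/(0.607×11) = 0.002247 K/W
R_stud  = 0.155/(0.115×0.14×11) = 0.8752 K/W
R_cav   = 0.155/(0.0222×0.86×11) = 0.7381 K/W
1/R_core = 1/R_stud + 1/R_cav → R_core = 0.4004 K/W
R_outer = 0.014/(0.203×11) = 0.00627 K/W
R_total = 0.4089 K/W
Q = ΔT/R_total = 16/0.4089

Q ≈ 39.1 W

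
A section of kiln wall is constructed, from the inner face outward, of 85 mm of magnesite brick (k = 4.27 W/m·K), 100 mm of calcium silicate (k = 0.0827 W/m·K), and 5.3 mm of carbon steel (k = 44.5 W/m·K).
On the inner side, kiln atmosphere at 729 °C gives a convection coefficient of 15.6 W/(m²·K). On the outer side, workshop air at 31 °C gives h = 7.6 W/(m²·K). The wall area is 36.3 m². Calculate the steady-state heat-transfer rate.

Q ≈ 17800 W

Thermal resistances in series:
R_inner film = 1/(h_i·A) = 1/(15.6×36.3) = 0.001766 K/W
R_magnesite brick = L/(kA) = 0.085/(4.27×36.3) = 5.484×10^-4 K/W
R_calcium silicate = L/(kA) = 0.1/(0.0827×36.3) = 0.03331 K/W
R_carbon steel = L/(kA) = 0.0053/(44.5×36.3) = 3.281×10^-6 K/W
R_outer film = 1/(h_o·A) = 1/(7.6×36.3) = 0.003625 K/W
R_total = 0.03925 K/W
Q = ΔT / R_total = 698 / 0.03925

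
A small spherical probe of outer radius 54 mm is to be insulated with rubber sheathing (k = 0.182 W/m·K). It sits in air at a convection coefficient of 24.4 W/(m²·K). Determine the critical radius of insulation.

For a sphere r_cr = 2k/h = 2×0.182/24.4
r_cr = 14.9 mm; since the bare radius (54 mm) is above r_cr, any added insulation will reduce heat loss.

r_cr ≈ 14.9 mm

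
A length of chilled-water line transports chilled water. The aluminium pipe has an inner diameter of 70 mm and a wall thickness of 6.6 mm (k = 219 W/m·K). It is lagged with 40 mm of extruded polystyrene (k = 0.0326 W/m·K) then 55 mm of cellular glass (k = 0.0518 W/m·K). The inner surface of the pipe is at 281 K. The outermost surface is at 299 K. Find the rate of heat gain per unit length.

q′ ≈ 3.69 W/m

Per-layer cylindrical resistances, series-summed:
R_aluminium pipe wall = ln(41.6/35)/(2π×219×1) = 1.255×10^-4 K/W
R_extruded polystyrene = ln(81.6/41.6)/(2π×0.0326×1) = 3.289 K/W
R_cellular glass = ln(136.6/81.6)/(2π×0.0518×1) = 1.583 K/W
R_total = 4.872 K/W
Q = ΔT/R_total = 18/4.872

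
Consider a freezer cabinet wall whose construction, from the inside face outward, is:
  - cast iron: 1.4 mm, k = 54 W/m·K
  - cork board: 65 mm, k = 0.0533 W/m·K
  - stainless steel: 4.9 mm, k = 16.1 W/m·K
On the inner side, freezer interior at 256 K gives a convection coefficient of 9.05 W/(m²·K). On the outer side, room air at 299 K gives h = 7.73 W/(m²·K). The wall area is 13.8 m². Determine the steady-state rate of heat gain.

Q ≈ 407 W

Series thermal resistances:
R_inner film = 1/(h_i·A) = 1/(9.05×13.8) = 0.008007 K/W
R_cast iron = L/(kA) = 0.0014/(54×13.8) = 1.879×10^-6 K/W
R_cork board = L/(kA) = 0.065/(0.0533×13.8) = 0.08837 K/W
R_stainless steel = L/(kA) = 0.0049/(16.1×13.8) = 2.205×10^-5 K/W
R_outer film = 1/(h_o·A) = 1/(7.73×13.8) = 0.009374 K/W
R_total = 0.1058 K/W
Q = ΔT / R_total = 43 / 0.1058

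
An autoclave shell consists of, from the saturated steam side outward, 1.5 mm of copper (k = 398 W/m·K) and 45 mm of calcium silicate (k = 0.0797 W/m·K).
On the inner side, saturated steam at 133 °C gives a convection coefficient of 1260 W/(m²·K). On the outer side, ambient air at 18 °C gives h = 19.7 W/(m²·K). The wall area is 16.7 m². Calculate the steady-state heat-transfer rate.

Series thermal resistances:
R_inner film = 1/(h_i·A) = 1/(1260×16.7) = 4.752×10^-5 K/W
R_copper = L/(kA) = 0.0015/(398×16.7) = 2.257×10^-7 K/W
R_calcium silicate = L/(kA) = 0.045/(0.0797×16.7) = 0.03381 K/W
R_outer film = 1/(h_o·A) = 1/(19.7×16.7) = 0.00304 K/W
R_total = 0.0369 K/W
Q = ΔT / R_total = 115 / 0.0369

Q ≈ 3120 W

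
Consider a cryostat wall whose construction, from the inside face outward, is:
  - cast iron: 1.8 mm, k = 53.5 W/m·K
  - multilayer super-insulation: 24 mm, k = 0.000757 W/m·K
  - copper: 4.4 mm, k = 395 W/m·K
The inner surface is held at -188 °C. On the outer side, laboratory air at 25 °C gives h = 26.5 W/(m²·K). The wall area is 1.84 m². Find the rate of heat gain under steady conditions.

Model the wall as resistances in series:
R_cast iron = L/(kA) = 0.0018/(53.5×1.84) = 1.829×10^-5 K/W
R_multilayer super-insulation = L/(kA) = 0.024/(0.000757×1.84) = 17.23 K/W
R_copper = L/(kA) = 0.0044/(395×1.84) = 6.054×10^-6 K/W
R_outer film = 1/(h_o·A) = 1/(26.5×1.84) = 0.02051 K/W
R_total = 17.25 K/W
Q = ΔT / R_total = 213 / 17.25

Q ≈ 12.3 W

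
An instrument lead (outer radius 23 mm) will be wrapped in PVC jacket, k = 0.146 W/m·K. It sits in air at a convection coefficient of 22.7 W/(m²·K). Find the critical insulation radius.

For a cylinder r_cr = k/h = 0.146/22.7
r_cr = 6.43 mm; since the bare radius (23 mm) is above r_cr, any added insulation will reduce heat loss.

r_cr ≈ 6.43 mm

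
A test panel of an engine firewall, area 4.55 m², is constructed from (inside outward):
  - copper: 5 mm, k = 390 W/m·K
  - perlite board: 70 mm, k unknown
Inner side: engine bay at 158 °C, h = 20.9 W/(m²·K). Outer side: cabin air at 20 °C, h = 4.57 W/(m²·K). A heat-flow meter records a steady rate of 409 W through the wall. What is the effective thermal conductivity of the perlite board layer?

Series thermal resistances:
R_inner film = 1/(h_i·A) = 1/(20.9×4.55) = 0.01052 K/W
R_copper = L/(kA) = 0.005/(390×4.55) = 2.818×10^-6 K/W
R_outer film = 1/(h_o·A) = 1/(4.57×4.55) = 0.04809 K/W
Sum of known resistances R_other = 0.05861 K/W
Total R = ΔT/Q = 138/409 = 0.3374 K/W
R_perlite board = R_total − R_other = 0.2788 K/W
k = L/(R·A) = 0.07/(0.2788×4.55)

k ≈ 0.0552 W/(m·K)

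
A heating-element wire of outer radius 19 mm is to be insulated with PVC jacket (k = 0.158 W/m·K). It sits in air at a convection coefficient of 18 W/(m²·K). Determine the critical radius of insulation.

r_cr ≈ 8.78 mm

For a cylinder r_cr = k/h = 0.158/18
r_cr = 8.78 mm; since the bare radius (19 mm) is above r_cr, any added insulation will reduce heat loss.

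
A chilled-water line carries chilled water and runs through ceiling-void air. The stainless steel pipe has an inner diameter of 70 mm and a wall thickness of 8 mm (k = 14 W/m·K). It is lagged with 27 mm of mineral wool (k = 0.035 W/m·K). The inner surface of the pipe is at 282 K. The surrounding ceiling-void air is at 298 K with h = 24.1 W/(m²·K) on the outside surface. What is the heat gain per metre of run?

q′ ≈ 6.92 W/m

Radial resistances (cylindrical: R_cond = ln(r_o/r_i)/(2πkL), R_conv = 1/(h·2πrL)):
R_stainless steel pipe wall = ln(43/35)/(2π×14×1) = 0.00234 K/W
R_mineral wool = ln(70/43)/(2π×0.035×1) = 2.216 K/W
R_outer film = 1/(h_o·2πr_oL) = 1/(24.1×2π×0.07×1) = 0.09434 K/W
R_total = 2.313 K/W
Q = ΔT/R_total = 16/2.313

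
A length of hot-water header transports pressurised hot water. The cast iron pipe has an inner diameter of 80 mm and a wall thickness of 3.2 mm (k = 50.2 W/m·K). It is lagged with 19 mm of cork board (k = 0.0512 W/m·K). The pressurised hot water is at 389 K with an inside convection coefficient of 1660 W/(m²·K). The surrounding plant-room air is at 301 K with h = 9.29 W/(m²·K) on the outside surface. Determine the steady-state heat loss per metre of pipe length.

Cylindrical conduction, so R = ln(r₂/r₁)/(2πkL) per layer, in series:
R_inner film = 1/(h_i·2πr₁L) = 1/(1660×2π×0.04×1) = 0.002397 K/W
R_cast iron pipe wall = ln(43.2/40)/(2π×50.2×1) = 2.44×10^-4 K/W
R_cork board = ln(62.2/43.2)/(2π×0.0512×1) = 1.133 K/W
R_outer film = 1/(h_o·2πr_oL) = 1/(9.29×2π×0.0622×1) = 0.2754 K/W
R_total = 1.411 K/W
Q = ΔT/R_total = 88/1.411

q′ ≈ 62.4 W/m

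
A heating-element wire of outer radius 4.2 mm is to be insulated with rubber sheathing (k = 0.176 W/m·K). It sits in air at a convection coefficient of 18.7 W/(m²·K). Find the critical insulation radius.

For a cylinder r_cr = k/h = 0.176/18.7
r_cr = 9.41 mm; since the bare radius (4.2 mm) is below r_cr, adding a thin layer of insulation will *increase* heat loss.

r_cr ≈ 9.41 mm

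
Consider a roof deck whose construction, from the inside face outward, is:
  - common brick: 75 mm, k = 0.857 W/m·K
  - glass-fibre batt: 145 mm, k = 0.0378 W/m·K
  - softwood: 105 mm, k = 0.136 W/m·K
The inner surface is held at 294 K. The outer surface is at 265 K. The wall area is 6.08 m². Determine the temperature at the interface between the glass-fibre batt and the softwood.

T ≈ 270 K

Using the resistance-network approach (series):
R_common brick = L/(kA) = 0.075/(0.857×6.08) = 0.01439 K/W
R_glass-fibre batt = L/(kA) = 0.145/(0.0378×6.08) = 0.6309 K/W
R_softwood = L/(kA) = 0.105/(0.136×6.08) = 0.127 K/W
R_total = 0.7723 K/W;  Q = ΔT/R_total = 29/0.7723 = 37.55 W
T_interface = T_inner − Q·ΣR(inner→interface) = 294 − 37.6×0.6453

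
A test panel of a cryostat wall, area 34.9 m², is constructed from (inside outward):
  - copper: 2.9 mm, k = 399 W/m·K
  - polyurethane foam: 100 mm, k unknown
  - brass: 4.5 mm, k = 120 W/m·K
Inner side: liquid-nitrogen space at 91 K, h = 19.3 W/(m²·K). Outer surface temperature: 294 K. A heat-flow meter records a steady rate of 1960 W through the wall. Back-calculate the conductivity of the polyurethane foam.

Model the wall as resistances in series:
R_inner film = 1/(h_i·A) = 1/(19.3×34.9) = 0.001485 K/W
R_copper = L/(kA) = 0.0029/(399×34.9) = 2.083×10^-7 K/W
R_brass = L/(kA) = 0.0045/(120×34.9) = 1.074×10^-6 K/W
Sum of known resistances R_other = 0.001486 K/W
Total R = ΔT/Q = 203/1960 = 0.1036 K/W
R_polyurethane foam = R_total − R_other = 0.1021 K/W
k = L/(R·A) = 0.1/(0.1021×34.9)

k ≈ 0.0281 W/(m·K)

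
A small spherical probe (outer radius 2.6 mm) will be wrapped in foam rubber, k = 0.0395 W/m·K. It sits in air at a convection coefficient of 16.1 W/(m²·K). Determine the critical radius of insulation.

r_cr ≈ 4.91 mm

For a sphere r_cr = 2k/h = 2×0.0395/16.1
r_cr = 4.91 mm; since the bare radius (2.6 mm) is below r_cr, adding a thin layer of insulation will *increase* heat loss.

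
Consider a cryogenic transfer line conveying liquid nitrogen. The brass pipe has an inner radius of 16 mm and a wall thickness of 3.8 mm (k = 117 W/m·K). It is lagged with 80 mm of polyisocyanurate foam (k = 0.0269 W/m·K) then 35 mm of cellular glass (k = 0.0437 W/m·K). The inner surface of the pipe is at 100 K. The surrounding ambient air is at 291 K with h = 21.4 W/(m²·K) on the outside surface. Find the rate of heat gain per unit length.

q′ ≈ 17.8 W/m

Radial resistances (cylindrical: R_cond = ln(r_o/r_i)/(2πkL), R_conv = 1/(h·2πrL)):
R_brass pipe wall = ln(19.8/16)/(2π×117×1) = 2.899×10^-4 K/W
R_polyisocyanurate foam = ln(99.8/19.8)/(2π×0.0269×1) = 9.57 K/W
R_cellular glass = ln(134.8/99.8)/(2π×0.0437×1) = 1.095 K/W
R_outer film = 1/(h_o·2πr_oL) = 1/(21.4×2π×0.1348×1) = 0.05517 K/W
R_total = 10.72 K/W
Q = ΔT/R_total = 191/10.72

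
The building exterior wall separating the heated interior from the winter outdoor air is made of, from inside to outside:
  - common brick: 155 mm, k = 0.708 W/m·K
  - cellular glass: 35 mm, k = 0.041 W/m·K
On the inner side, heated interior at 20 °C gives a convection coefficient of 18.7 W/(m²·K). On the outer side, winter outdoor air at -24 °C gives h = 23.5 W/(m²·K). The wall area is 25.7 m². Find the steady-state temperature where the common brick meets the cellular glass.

Treating each layer as a thermal resistance in series:
R_inner film = 1/(h_i·A) = 1/(18.7×25.7) = 0.002081 K/W
R_common brick = L/(kA) = 0.155/(0.708×25.7) = 0.008519 K/W
R_cellular glass = L/(kA) = 0.035/(0.041×25.7) = 0.03322 K/W
R_outer film = 1/(h_o·A) = 1/(23.5×25.7) = 0.001656 K/W
R_total = 0.04547 K/W;  Q = ΔT/R_total = 44/0.04547 = 967.6 W
T_interface = T_inner − Q·ΣR(inner→interface) = 20 − 968×0.0106

T ≈ 9.74 °C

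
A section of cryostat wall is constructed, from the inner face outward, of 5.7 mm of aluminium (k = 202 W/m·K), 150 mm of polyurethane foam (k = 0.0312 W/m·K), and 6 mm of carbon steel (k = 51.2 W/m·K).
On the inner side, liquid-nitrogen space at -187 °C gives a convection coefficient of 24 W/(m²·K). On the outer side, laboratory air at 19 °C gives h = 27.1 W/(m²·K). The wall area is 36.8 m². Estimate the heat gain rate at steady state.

Treating each layer as a thermal resistance in series:
R_inner film = 1/(h_i·A) = 1/(24×36.8) = 0.001132 K/W
R_aluminium = L/(kA) = 0.0057/(202×36.8) = 7.668×10^-7 K/W
R_polyurethane foam = L/(kA) = 0.15/(0.0312×36.8) = 0.1306 K/W
R_carbon steel = L/(kA) = 0.006/(51.2×36.8) = 3.184×10^-6 K/W
R_outer film = 1/(h_o·A) = 1/(27.1×36.8) = 0.001003 K/W
R_total = 0.1328 K/W
Q = ΔT / R_total = 206 / 0.1328

Q ≈ 1550 W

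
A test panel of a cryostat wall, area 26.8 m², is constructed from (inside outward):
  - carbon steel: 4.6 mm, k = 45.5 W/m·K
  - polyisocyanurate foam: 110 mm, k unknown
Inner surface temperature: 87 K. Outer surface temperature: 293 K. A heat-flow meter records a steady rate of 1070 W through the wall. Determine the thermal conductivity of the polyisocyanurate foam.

Series thermal resistances:
R_carbon steel = L/(kA) = 0.0046/(45.5×26.8) = 3.772×10^-6 K/W
Sum of known resistances R_other = 3.772×10^-6 K/W
Total R = ΔT/Q = 206/1070 = 0.1925 K/W
R_polyisocyanurate foam = R_total − R_other = 0.1925 K/W
k = L/(R·A) = 0.11/(0.1925×26.8)

k ≈ 0.0213 W/(m·K)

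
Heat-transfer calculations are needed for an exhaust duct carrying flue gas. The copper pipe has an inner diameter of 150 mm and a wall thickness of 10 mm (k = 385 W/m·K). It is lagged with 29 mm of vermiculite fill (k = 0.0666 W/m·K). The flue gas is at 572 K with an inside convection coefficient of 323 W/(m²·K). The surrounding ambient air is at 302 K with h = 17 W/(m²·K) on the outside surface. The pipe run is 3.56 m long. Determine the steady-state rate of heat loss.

For a radial system each layer contributes R = ln(r_out/r_in)/(2πkL); films add R = 1/(hA).
R_inner film = 1/(h_i·2πr₁L) = 1/(323×2π×0.075×3.56) = 0.001845 K/W
R_copper pipe wall = ln(85/75)/(2π×385×3.56) = 1.453×10^-5 K/W
R_vermiculite fill = ln(114/85)/(2π×0.0666×3.56) = 0.197 K/W
R_outer film = 1/(h_o·2πr_oL) = 1/(17×2π×0.114×3.56) = 0.02307 K/W
R_total = 0.222 K/W
Q = ΔT/R_total = 270/0.222

Q ≈ 1220 W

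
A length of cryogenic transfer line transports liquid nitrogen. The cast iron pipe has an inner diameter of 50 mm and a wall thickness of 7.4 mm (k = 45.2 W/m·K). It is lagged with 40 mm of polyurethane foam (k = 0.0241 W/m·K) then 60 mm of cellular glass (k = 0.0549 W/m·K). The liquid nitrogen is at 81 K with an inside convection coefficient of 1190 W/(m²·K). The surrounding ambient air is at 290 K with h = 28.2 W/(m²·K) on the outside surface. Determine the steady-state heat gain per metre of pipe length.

Radial resistances (cylindrical: R_cond = ln(r_o/r_i)/(2πkL), R_conv = 1/(h·2πrL)):
R_inner film = 1/(h_i·2πr₁L) = 1/(1190×2π×0.025×1) = 0.00535 K/W
R_cast iron pipe wall = ln(32.4/25)/(2π×45.2×1) = 9.13×10^-4 K/W
R_polyurethane foam = ln(72.4/32.4)/(2π×0.0241×1) = 5.31 K/W
R_cellular glass = ln(132.4/72.4)/(2π×0.0549×1) = 1.75 K/W
R_outer film = 1/(h_o·2πr_oL) = 1/(28.2×2π×0.1324×1) = 0.04263 K/W
R_total = 7.109 K/W
Q = ΔT/R_total = 209/7.109

q′ ≈ 29.4 W/m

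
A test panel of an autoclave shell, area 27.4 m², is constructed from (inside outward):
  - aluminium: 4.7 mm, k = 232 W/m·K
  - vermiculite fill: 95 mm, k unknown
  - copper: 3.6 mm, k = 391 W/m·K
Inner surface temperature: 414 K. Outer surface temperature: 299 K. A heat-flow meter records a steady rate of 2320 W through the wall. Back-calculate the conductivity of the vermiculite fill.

k ≈ 0.0699 W/(m·K)

Series thermal resistances:
R_aluminium = L/(kA) = 0.0047/(232×27.4) = 7.394×10^-7 K/W
R_copper = L/(kA) = 0.0036/(391×27.4) = 3.36×10^-7 K/W
Sum of known resistances R_other = 1.075×10^-6 K/W
Total R = ΔT/Q = 115/2320 = 0.04957 K/W
R_vermiculite fill = R_total − R_other = 0.04957 K/W
k = L/(R·A) = 0.095/(0.04957×27.4)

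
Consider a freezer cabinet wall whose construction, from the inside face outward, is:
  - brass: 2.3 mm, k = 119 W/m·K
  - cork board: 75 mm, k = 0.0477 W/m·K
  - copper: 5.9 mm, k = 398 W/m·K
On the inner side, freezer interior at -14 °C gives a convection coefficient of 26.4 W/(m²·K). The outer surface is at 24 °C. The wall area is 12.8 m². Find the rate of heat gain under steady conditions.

Thermal resistances in series:
R_inner film = 1/(h_i·A) = 1/(26.4×12.8) = 0.002959 K/W
R_brass = L/(kA) = 0.0023/(119×12.8) = 1.51×10^-6 K/W
R_cork board = L/(kA) = 0.075/(0.0477×12.8) = 0.1228 K/W
R_copper = L/(kA) = 0.0059/(398×12.8) = 1.158×10^-6 K/W
R_total = 0.1258 K/W
Q = ΔT / R_total = 38 / 0.1258

Q ≈ 302 W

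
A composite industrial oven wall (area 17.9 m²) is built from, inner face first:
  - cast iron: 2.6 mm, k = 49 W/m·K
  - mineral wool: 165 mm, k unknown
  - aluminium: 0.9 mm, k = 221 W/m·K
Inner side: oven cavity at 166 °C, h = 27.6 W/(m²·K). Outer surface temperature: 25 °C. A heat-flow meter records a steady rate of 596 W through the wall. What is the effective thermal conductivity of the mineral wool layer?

Series thermal resistances:
R_inner film = 1/(h_i·A) = 1/(27.6×17.9) = 0.002024 K/W
R_cast iron = L/(kA) = 0.0026/(49×17.9) = 2.964×10^-6 K/W
R_aluminium = L/(kA) = 0.0009/(221×17.9) = 2.275×10^-7 K/W
Sum of known resistances R_other = 0.002027 K/W
Total R = ΔT/Q = 141/596 = 0.2366 K/W
R_mineral wool = R_total − R_other = 0.2345 K/W
k = L/(R·A) = 0.165/(0.2345×17.9)

k ≈ 0.0393 W/(m·K)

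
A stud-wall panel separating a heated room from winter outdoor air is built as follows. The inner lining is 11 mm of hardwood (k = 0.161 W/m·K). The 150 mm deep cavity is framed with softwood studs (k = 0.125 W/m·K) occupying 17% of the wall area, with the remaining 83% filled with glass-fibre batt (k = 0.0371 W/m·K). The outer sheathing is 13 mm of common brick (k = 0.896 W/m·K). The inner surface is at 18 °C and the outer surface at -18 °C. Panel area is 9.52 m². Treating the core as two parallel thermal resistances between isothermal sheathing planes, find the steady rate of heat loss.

Q ≈ 116 W

Sheathing layers in series; stud and cavity paths in parallel between them.
R_inner = 0.011/(0.161×9.52) = 0.007177 K/W
R_stud  = 0.15/(0.125×0.17×9.52) = 0.7415 K/W
R_cav   = 0.15/(0.0371×0.83×9.52) = 0.5117 K/W
1/R_core = 1/R_stud + 1/R_cav → R_core = 0.3028 K/W
R_outer = 0.013/(0.896×9.52) = 0.001524 K/W
R_total = 0.3115 K/W
Q = ΔT/R_total = 36/0.3115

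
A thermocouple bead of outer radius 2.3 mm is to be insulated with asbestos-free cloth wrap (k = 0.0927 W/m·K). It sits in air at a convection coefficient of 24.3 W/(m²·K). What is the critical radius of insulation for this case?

For a sphere r_cr = 2k/h = 2×0.0927/24.3
r_cr = 7.63 mm; since the bare radius (2.3 mm) is below r_cr, adding a thin layer of insulation will *increase* heat loss.

r_cr ≈ 7.63 mm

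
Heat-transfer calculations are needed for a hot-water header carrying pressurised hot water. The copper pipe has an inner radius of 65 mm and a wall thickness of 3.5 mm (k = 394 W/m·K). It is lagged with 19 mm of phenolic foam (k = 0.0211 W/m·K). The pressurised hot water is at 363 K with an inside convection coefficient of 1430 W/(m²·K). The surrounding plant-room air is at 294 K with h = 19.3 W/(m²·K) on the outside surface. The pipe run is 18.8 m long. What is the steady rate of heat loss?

Cylindrical conduction, so R = ln(r₂/r₁)/(2πkL) per layer, in series:
R_inner film = 1/(h_i·2πr₁L) = 1/(1430×2π×0.065×18.8) = 9.108×10^-5 K/W
R_copper pipe wall = ln(68.5/65)/(2π×394×18.8) = 1.127×10^-6 K/W
R_phenolic foam = ln(87.5/68.5)/(2π×0.0211×18.8) = 0.09822 K/W
R_outer film = 1/(h_o·2πr_oL) = 1/(19.3×2π×0.0875×18.8) = 0.005013 K/W
R_total = 0.1033 K/W
Q = ΔT/R_total = 69/0.1033

Q ≈ 668 W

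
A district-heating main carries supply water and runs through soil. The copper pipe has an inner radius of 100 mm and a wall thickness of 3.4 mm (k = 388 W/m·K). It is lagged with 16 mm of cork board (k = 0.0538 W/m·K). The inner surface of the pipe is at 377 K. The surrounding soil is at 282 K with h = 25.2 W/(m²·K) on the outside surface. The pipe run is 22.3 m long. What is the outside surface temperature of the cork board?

Radial resistances (cylindrical: R_cond = ln(r_o/r_i)/(2πkL), R_conv = 1/(h·2πrL)):
R_copper pipe wall = ln(103.4/100)/(2π×388×22.3) = 6.15×10^-7 K/W
R_cork board = ln(119.4/103.4)/(2π×0.0538×22.3) = 0.01909 K/W
R_outer film = 1/(h_o·2πr_oL) = 1/(25.2×2π×0.1194×22.3) = 0.002372 K/W
R_total = 0.02146 K/W
Q = ΔT/R_total = 95/0.02146
Q = 4430 W
T_interface = T_inner − Q·ΣR(inner→interface) = 377 − 4430×0.01909

T ≈ 293 K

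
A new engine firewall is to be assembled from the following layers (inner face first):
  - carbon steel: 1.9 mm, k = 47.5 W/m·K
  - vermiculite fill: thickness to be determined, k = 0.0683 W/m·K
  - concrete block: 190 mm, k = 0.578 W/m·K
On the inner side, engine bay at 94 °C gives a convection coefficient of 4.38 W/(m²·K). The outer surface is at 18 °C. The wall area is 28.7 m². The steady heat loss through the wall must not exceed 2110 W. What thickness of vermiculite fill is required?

L ≈ 32.6 mm

Using the resistance-network approach (series):
R_inner film = 1/(h_i·A) = 1/(4.38×28.7) = 0.007955 K/W
R_carbon steel = L/(kA) = 0.0019/(47.5×28.7) = 1.394×10^-6 K/W
R_concrete block = L/(kA) = 0.19/(0.578×28.7) = 0.01145 K/W
Sum of the known resistances R_other = 0.01941 K/W
Required total resistance R_tot = ΔT/Q_allow = 76/2110 = 0.03602 K/W
R_vermiculite fill = R_tot − R_other = 0.01661 K/W
L = R·k·A = 0.01661×0.0683×28.7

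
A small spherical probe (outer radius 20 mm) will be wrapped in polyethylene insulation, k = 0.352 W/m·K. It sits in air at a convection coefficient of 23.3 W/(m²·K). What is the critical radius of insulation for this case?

r_cr ≈ 30.2 mm

For a sphere r_cr = 2k/h = 2×0.352/23.3
r_cr = 30.2 mm; since the bare radius (20 mm) is below r_cr, adding a thin layer of insulation will *increase* heat loss.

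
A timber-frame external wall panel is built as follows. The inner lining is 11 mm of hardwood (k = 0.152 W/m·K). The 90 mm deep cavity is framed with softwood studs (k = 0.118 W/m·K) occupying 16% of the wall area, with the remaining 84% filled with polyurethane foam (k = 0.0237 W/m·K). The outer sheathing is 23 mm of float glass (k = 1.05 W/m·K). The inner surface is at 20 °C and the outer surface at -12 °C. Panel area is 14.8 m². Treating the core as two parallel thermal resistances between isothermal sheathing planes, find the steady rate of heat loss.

Q ≈ 196 W

Sheathing layers in series; stud and cavity paths in parallel between them.
R_inner = 0.011/(0.152×14.8) = 0.00489 K/W
R_stud  = 0.09/(0.118×0.16×14.8) = 0.3221 K/W
R_cav   = 0.09/(0.0237×0.84×14.8) = 0.3055 K/W
1/R_core = 1/R_stud + 1/R_cav → R_core = 0.1568 K/W
R_outer = 0.023/(1.05×14.8) = 0.00148 K/W
R_total = 0.1631 K/W
Q = ΔT/R_total = 32/0.1631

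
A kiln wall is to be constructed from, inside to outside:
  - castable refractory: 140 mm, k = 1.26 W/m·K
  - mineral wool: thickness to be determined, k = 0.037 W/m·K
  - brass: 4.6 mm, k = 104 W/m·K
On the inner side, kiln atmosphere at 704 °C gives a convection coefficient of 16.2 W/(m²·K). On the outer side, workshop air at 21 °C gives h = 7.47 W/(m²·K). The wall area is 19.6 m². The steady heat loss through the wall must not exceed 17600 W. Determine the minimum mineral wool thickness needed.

L ≈ 16.8 mm

Thermal resistances in series:
R_inner film = 1/(h_i·A) = 1/(16.2×19.6) = 0.003149 K/W
R_castable refractory = L/(kA) = 0.14/(1.26×19.6) = 0.005669 K/W
R_brass = L/(kA) = 0.0046/(104×19.6) = 2.257×10^-6 K/W
R_outer film = 1/(h_o·A) = 1/(7.47×19.6) = 0.00683 K/W
Sum of the known resistances R_other = 0.01565 K/W
Required total resistance R_tot = ΔT/Q_allow = 683/17600 = 0.03881 K/W
R_mineral wool = R_tot − R_other = 0.02316 K/W
L = R·k·A = 0.02316×0.037×19.6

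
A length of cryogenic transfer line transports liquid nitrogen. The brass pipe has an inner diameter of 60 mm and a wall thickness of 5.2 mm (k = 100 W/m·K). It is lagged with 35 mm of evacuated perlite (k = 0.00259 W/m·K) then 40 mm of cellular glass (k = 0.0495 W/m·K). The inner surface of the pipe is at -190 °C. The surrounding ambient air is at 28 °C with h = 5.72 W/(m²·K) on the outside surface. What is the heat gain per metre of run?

Cylindrical conduction, so R = ln(r₂/r₁)/(2πkL) per layer, in series:
R_brass pipe wall = ln(35.2/30)/(2π×100×1) = 2.544×10^-4 K/W
R_evacuated perlite = ln(70.2/35.2)/(2π×0.00259×1) = 42.42 K/W
R_cellular glass = ln(110.2/70.2)/(2π×0.0495×1) = 1.45 K/W
R_outer film = 1/(h_o·2πr_oL) = 1/(5.72×2π×0.1102×1) = 0.2525 K/W
R_total = 44.12 K/W
Q = ΔT/R_total = 218/44.12

q′ ≈ 4.94 W/m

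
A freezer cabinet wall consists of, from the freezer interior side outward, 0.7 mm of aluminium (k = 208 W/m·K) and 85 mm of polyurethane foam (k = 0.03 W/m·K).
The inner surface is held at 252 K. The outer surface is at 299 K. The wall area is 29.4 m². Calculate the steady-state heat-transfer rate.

Series thermal resistances:
R_aluminium = L/(kA) = 0.0007/(208×29.4) = 1.145×10^-7 K/W
R_polyurethane foam = L/(kA) = 0.085/(0.03×29.4) = 0.09637 K/W
R_total = 0.09637 K/W
Q = ΔT / R_total = 47 / 0.09637

Q ≈ 488 W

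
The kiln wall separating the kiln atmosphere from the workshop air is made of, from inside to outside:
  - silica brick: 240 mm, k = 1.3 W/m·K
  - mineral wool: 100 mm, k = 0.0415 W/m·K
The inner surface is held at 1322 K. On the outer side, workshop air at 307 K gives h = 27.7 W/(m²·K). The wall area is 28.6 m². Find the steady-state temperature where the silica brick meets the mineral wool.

T ≈ 1250 K

Using the resistance-network approach (series):
R_silica brick = L/(kA) = 0.24/(1.3×28.6) = 0.006455 K/W
R_mineral wool = L/(kA) = 0.1/(0.0415×28.6) = 0.08425 K/W
R_outer film = 1/(h_o·A) = 1/(27.7×28.6) = 0.001262 K/W
R_total = 0.09197 K/W;  Q = ΔT/R_total = 1015/0.09197 = 11040 W
T_interface = T_inner − Q·ΣR(inner→interface) = 1322 − 11000×0.006455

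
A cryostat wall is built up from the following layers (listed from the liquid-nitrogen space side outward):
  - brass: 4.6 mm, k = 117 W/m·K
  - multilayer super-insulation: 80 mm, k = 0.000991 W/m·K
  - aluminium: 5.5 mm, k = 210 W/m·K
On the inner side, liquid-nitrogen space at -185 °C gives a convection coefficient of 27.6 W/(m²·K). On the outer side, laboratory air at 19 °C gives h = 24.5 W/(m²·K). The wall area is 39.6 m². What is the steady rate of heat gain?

Using the resistance-network approach (series):
R_inner film = 1/(h_i·A) = 1/(27.6×39.6) = 9.149×10^-4 K/W
R_brass = L/(kA) = 0.0046/(117×39.6) = 9.928×10^-7 K/W
R_multilayer super-insulation = L/(kA) = 0.08/(0.000991×39.6) = 2.039 K/W
R_aluminium = L/(kA) = 0.0055/(210×39.6) = 6.614×10^-7 K/W
R_outer film = 1/(h_o·A) = 1/(24.5×39.6) = 0.001031 K/W
R_total = 2.04 K/W
Q = ΔT / R_total = 204 / 2.04

Q ≈ 100 W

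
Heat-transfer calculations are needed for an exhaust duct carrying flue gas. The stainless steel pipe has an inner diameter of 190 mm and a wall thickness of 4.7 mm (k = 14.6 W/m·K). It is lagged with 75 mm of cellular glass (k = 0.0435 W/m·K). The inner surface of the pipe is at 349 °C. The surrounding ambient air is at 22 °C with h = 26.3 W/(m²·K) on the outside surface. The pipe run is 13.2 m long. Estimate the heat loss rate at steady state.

Q ≈ 2070 W

Treating each annulus and film as a series resistance:
R_stainless steel pipe wall = ln(99.7/95)/(2π×14.6×13.2) = 3.988×10^-5 K/W
R_cellular glass = ln(174.7/99.7)/(2π×0.0435×13.2) = 0.1555 K/W
R_outer film = 1/(h_o·2πr_oL) = 1/(26.3×2π×0.1747×13.2) = 0.002624 K/W
R_total = 0.1581 K/W
Q = ΔT/R_total = 327/0.1581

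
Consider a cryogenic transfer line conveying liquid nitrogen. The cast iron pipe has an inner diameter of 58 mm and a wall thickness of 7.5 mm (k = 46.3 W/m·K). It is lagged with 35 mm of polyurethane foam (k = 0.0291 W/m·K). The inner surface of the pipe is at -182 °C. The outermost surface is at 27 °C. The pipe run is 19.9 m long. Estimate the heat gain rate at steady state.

Q ≈ 1130 W

For a radial system each layer contributes R = ln(r_out/r_in)/(2πkL); films add R = 1/(hA).
R_cast iron pipe wall = ln(36.5/29)/(2π×46.3×19.9) = 3.973×10^-5 K/W
R_polyurethane foam = ln(71.5/36.5)/(2π×0.0291×19.9) = 0.1848 K/W
R_total = 0.1848 K/W
Q = ΔT/R_total = 209/0.1848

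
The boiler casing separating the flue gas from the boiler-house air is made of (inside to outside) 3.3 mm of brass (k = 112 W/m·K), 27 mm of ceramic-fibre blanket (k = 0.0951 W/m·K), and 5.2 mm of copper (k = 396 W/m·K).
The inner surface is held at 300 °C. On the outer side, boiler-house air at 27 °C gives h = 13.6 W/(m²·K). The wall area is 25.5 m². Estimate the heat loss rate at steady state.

Q ≈ 19500 W

Thermal resistances in series:
R_brass = L/(kA) = 0.0033/(112×25.5) = 1.155×10^-6 K/W
R_ceramic-fibre blanket = L/(kA) = 0.027/(0.0951×25.5) = 0.01113 K/W
R_copper = L/(kA) = 0.0052/(396×25.5) = 5.15×10^-7 K/W
R_outer film = 1/(h_o·A) = 1/(13.6×25.5) = 0.002884 K/W
R_total = 0.01402 K/W
Q = ΔT / R_total = 273 / 0.01402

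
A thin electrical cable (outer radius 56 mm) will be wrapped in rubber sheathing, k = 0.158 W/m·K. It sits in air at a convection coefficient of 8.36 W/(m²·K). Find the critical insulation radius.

For a cylinder r_cr = k/h = 0.158/8.36
r_cr = 18.9 mm; since the bare radius (56 mm) is above r_cr, any added insulation will reduce heat loss.

r_cr ≈ 18.9 mm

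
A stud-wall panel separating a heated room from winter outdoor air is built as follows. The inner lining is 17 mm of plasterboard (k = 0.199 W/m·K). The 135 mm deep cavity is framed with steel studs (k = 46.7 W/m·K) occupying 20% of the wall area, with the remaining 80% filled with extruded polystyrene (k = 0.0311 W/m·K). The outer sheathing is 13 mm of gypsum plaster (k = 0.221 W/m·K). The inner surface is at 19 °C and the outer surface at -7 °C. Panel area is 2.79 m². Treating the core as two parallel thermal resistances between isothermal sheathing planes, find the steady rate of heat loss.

Sheathing layers in series; stud and cavity paths in parallel between them.
R_inner = 0.017/(0.199×2.79) = 0.03062 K/W
R_stud  = 0.135/(46.7×0.2×2.79) = 0.005181 K/W
R_cav   = 0.135/(0.0311×0.8×2.79) = 1.945 K/W
1/R_core = 1/R_stud + 1/R_cav → R_core = 0.005167 K/W
R_outer = 0.013/(0.221×2.79) = 0.02108 K/W
R_total = 0.05687 K/W
Q = ΔT/R_total = 26/0.05687

Q ≈ 457 W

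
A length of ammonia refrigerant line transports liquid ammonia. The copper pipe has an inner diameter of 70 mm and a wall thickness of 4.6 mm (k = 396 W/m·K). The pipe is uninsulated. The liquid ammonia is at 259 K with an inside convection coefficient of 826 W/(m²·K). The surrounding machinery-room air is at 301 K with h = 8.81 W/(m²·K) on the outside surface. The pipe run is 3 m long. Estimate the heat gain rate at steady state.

Q ≈ 273 W

Radial resistances (cylindrical: R_cond = ln(r_o/r_i)/(2πkL), R_conv = 1/(h·2πrL)):
R_inner film = 1/(h_i·2πr₁L) = 1/(826×2π×0.035×3) = 0.001835 K/W
R_copper pipe wall = ln(39.6/35)/(2π×396×3) = 1.654×10^-5 K/W
R_outer film = 1/(h_o·2πr_oL) = 1/(8.81×2π×0.0396×3) = 0.1521 K/W
R_total = 0.1539 K/W
Q = ΔT/R_total = 42/0.1539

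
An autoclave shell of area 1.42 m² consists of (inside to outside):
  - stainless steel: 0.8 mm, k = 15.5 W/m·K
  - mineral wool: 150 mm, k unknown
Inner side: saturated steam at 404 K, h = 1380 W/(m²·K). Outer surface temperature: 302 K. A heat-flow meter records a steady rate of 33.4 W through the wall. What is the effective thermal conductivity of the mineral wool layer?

Series thermal resistances:
R_inner film = 1/(h_i·A) = 1/(1380×1.42) = 5.103×10^-4 K/W
R_stainless steel = L/(kA) = 0.0008/(15.5×1.42) = 3.635×10^-5 K/W
Sum of known resistances R_other = 5.467×10^-4 K/W
Total R = ΔT/Q = 102/33.4 = 3.054 K/W
R_mineral wool = R_total − R_other = 3.053 K/W
k = L/(R·A) = 0.15/(3.053×1.42)

k ≈ 0.0346 W/(m·K)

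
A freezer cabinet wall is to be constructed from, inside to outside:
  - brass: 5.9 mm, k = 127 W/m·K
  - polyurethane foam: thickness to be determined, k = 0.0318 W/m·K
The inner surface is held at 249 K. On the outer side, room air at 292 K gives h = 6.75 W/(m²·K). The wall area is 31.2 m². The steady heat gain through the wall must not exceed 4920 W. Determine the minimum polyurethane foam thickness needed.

L ≈ 3.96 mm

Thermal resistances in series:
R_brass = L/(kA) = 0.0059/(127×31.2) = 1.489×10^-6 K/W
R_outer film = 1/(h_o·A) = 1/(6.75×31.2) = 0.004748 K/W
Sum of the known resistances R_other = 0.00475 K/W
Required total resistance R_tot = ΔT/Q_allow = 43/4920 = 0.00874 K/W
R_polyurethane foam = R_tot − R_other = 0.00399 K/W
L = R·k·A = 0.00399×0.0318×31.2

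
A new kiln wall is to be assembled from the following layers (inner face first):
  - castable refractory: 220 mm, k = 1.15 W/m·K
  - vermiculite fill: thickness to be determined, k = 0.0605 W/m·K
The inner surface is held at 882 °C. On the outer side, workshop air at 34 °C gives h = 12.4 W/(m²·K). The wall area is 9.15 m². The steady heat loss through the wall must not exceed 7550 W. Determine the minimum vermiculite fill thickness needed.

Using the resistance-network approach (series):
R_castable refractory = L/(kA) = 0.22/(1.15×9.15) = 0.02091 K/W
R_outer film = 1/(h_o·A) = 1/(12.4×9.15) = 0.008814 K/W
Sum of the known resistances R_other = 0.02972 K/W
Required total resistance R_tot = ΔT/Q_allow = 848/7550 = 0.1123 K/W
R_vermiculite fill = R_tot − R_other = 0.0826 K/W
L = R·k·A = 0.0826×0.0605×9.15

L ≈ 45.7 mm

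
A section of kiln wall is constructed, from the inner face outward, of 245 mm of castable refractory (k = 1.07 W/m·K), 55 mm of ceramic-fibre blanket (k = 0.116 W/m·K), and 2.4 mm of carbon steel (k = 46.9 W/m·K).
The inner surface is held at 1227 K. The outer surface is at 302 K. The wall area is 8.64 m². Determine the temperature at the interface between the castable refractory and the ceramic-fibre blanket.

T ≈ 926 K

Series thermal resistances:
R_castable refractory = L/(kA) = 0.245/(1.07×8.64) = 0.0265 K/W
R_ceramic-fibre blanket = L/(kA) = 0.055/(0.116×8.64) = 0.05488 K/W
R_carbon steel = L/(kA) = 0.0024/(46.9×8.64) = 5.923×10^-6 K/W
R_total = 0.08138 K/W;  Q = ΔT/R_total = 925/0.08138 = 11370 W
T_interface = T_inner − Q·ΣR(inner→interface) = 1227 − 11400×0.0265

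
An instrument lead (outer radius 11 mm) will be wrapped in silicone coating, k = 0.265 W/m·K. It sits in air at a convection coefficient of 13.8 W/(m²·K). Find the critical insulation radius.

For a cylinder r_cr = k/h = 0.265/13.8
r_cr = 19.2 mm; since the bare radius (11 mm) is below r_cr, adding a thin layer of insulation will *increase* heat loss.

r_cr ≈ 19.2 mm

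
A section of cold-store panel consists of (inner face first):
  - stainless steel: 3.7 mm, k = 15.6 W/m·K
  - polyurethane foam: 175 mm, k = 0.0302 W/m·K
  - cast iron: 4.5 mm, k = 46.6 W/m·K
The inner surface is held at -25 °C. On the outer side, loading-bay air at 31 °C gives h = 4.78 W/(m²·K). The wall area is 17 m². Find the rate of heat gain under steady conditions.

Q ≈ 159 W

Series thermal resistances:
R_stainless steel = L/(kA) = 0.0037/(15.6×17) = 1.395×10^-5 K/W
R_polyurethane foam = L/(kA) = 0.175/(0.0302×17) = 0.3409 K/W
R_cast iron = L/(kA) = 0.0045/(46.6×17) = 5.68×10^-6 K/W
R_outer film = 1/(h_o·A) = 1/(4.78×17) = 0.01231 K/W
R_total = 0.3532 K/W
Q = ΔT / R_total = 56 / 0.3532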